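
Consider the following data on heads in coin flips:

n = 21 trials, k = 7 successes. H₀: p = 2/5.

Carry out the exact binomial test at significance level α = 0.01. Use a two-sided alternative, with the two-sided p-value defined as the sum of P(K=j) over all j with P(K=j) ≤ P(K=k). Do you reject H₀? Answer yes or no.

Exact binomial: n=21, k=7, p₀=2/5=0.4000
P(X=j) = C(n,j)·p₀^j·(1−p₀)^(n−j); p = Σ P(X=j) over j with P(X=j) ≤ P(X=7)
p-value (two-sided) = 0.65810
At α=0.01: p ≥ α → fail to reject H₀

reject H₀: no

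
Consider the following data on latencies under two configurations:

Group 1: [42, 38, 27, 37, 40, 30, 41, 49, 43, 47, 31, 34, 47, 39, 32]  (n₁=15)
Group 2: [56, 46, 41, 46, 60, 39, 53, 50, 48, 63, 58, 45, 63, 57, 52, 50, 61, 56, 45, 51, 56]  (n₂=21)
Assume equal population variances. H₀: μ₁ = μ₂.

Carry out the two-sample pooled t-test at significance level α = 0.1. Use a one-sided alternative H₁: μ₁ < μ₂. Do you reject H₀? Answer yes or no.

x̄₁=38.467, s₁=6.664, n₁=15
x̄₂=52.190, s₂=7.004, n₂=21
s_p² = [14·6.664² + 20·7.004²]/34 = 47.1462
SE = √(s_p²·(1/15+1/21)) = 2.3212
t = (38.467−52.190)/2.3212 = -5.9123
df = 34
p-value (one-sided, H₁ less) = 0.00000
At α=0.1: p < α → reject H₀

reject H₀: yes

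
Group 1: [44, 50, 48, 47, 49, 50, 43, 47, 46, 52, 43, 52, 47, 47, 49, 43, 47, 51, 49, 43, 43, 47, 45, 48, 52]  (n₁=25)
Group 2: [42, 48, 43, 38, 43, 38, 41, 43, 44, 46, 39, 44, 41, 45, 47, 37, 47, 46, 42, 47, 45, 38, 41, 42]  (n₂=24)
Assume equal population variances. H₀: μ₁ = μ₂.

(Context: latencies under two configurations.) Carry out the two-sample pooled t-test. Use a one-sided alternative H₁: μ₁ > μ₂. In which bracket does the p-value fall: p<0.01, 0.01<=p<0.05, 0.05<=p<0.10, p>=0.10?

x̄₁=47.280, s₁=2.993, n₁=25
x̄₂=42.792, s₂=3.243, n₂=24
s_p² = [24·2.993² + 23·3.243²]/47 = 9.7234
SE = √(s_p²·(1/25+1/24)) = 0.8911
t = (47.280−42.792)/0.8911 = 5.0368
df = 47
p-value (one-sided, H₁ greater) = 0.00000
→ bracket: p<0.01

p-value bracket: p<0.01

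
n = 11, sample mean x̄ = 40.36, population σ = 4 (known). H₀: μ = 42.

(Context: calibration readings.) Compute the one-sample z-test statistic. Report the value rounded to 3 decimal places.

SE = σ/√n = 4/√11 = 1.2060
z = (x̄−μ₀)/SE = (40.36−42)/1.2060 = -1.3598

test statistic = -1.360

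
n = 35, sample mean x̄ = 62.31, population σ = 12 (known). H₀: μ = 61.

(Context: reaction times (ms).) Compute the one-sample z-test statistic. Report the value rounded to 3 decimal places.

test statistic = 0.646

SE = σ/√n = 12/√35 = 2.0284
z = (x̄−μ₀)/SE = (62.31−61)/2.0284 = 0.6458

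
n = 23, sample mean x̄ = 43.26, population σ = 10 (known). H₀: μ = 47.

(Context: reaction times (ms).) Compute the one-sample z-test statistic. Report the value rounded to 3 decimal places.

SE = σ/√n = 10/√23 = 2.0851
z = (x̄−μ₀)/SE = (43.26−47)/2.0851 = -1.7936

test statistic = -1.794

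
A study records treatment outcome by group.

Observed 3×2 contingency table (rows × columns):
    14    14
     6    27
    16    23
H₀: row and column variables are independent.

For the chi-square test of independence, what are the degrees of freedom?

df = (r−1)(c−1) = (3−1)·(2−1) = 2

degrees of freedom = 2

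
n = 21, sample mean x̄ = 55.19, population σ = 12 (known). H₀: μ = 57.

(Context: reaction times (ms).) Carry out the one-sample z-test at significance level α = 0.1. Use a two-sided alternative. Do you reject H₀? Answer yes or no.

SE = σ/√n = 12/√21 = 2.6186
z = (x̄−μ₀)/SE = (55.19−57)/2.6186 = -0.6912
p-value (two-sided) = 0.48944
At α=0.1: p ≥ α → fail to reject H₀

reject H₀: no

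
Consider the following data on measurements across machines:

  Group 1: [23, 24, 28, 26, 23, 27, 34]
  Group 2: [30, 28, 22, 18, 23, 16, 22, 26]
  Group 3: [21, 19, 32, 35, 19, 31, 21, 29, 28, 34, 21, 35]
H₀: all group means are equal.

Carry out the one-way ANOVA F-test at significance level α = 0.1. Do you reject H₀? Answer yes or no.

reject H₀: no

Group means [26.43, 23.12, 27.08], grand mean 25.741
SSB = Σnᵢ(x̄ᵢ−x̄)² = 79.679; SSW = ΣΣ(x−x̄ᵢ)² = 707.506
MSB = 79.679/2 = 39.8396; MSW = 707.506/24 = 29.4794
F = MSB/MSW = 1.3514
df = (2, 24)
p-value (upper-tail) = 0.27787
At α=0.1: p ≥ α → fail to reject H₀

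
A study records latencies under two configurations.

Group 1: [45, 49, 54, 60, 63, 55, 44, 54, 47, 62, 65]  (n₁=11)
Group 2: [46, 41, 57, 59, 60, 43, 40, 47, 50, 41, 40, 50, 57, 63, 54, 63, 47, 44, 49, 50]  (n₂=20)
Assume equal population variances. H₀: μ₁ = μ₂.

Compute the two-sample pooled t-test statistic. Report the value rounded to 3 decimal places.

x̄₁=54.364, s₁=7.460, n₁=11
x̄₂=50.050, s₂=7.660, n₂=20
s_p² = [10·7.460² + 19·7.660²]/29 = 57.6378
SE = √(s_p²·(1/11+1/20)) = 2.8499
t = (54.364−50.050)/2.8499 = 1.5136
df = 29

test statistic = 1.514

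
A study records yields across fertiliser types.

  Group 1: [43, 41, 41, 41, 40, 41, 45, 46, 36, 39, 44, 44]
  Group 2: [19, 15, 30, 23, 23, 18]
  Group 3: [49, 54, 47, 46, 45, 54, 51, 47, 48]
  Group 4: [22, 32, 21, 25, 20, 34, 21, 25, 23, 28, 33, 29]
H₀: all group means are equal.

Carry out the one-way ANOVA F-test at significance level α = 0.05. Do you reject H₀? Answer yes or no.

reject H₀: yes

Group means [41.75, 21.33, 49.00, 26.08], grand mean 35.462
SSB = Σnᵢ(x̄ᵢ−x̄)² = 4377.192; SSW = ΣΣ(x−x̄ᵢ)² = 586.500
MSB = 4377.192/3 = 1459.0641; MSW = 586.500/35 = 16.7571
F = MSB/MSW = 87.0712
df = (3, 35)
p-value (upper-tail) = 0.00000
At α=0.05: p < α → reject H₀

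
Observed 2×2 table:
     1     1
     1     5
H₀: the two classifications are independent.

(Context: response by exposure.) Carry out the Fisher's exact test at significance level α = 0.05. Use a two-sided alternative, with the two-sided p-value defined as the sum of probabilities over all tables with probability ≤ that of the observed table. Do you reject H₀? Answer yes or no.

reject H₀: no

Margins: r₁=2, r₂=6, c₁=2, c₂=6, n=8
p_obs = C(2,1)·C(6,1)/C(8,2); sum pmf over tables with pmf ≤ p_obs
p-value (two-sided) = 0.46429
At α=0.05: p ≥ α → fail to reject H₀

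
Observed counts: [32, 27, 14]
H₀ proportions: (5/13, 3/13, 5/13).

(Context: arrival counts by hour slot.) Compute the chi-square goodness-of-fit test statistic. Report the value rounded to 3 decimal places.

n = 73; E_i = n·p_i = [28.08, 16.85, 28.08]
χ² = (32−28.08)²/28.08 + (27−16.85)²/16.85 + (14−28.08)²/28.08 = 13.7260
df = 2

test statistic = 13.726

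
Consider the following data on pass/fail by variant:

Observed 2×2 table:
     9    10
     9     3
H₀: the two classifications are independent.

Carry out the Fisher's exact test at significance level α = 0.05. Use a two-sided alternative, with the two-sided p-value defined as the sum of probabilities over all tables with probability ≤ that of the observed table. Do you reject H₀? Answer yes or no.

reject H₀: no

Margins: r₁=19, r₂=12, c₁=18, c₂=13, n=31
p_obs = C(19,9)·C(12,9)/C(31,18); sum pmf over tables with pmf ≤ p_obs
p-value (two-sided) = 0.15815
At α=0.05: p ≥ α → fail to reject H₀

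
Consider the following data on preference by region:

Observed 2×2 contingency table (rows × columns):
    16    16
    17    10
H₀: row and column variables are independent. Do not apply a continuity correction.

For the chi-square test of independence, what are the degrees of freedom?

df = (r−1)(c−1) = (2−1)·(2−1) = 1

degrees of freedom = 1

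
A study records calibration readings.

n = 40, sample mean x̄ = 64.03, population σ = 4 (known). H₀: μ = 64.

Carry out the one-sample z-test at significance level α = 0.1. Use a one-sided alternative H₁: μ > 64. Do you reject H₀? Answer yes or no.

SE = σ/√n = 4/√40 = 0.6325
z = (x̄−μ₀)/SE = (64.03−64)/0.6325 = 0.0474
p-value (one-sided, H₁ greater) = 0.48108
At α=0.1: p ≥ α → fail to reject H₀

reject H₀: no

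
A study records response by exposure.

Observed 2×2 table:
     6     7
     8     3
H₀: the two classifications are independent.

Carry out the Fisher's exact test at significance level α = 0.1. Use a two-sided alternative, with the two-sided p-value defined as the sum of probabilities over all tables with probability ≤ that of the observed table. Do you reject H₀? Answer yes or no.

reject H₀: no

Margins: r₁=13, r₂=11, c₁=14, c₂=10, n=24
p_obs = C(13,6)·C(11,8)/C(24,14); sum pmf over tables with pmf ≤ p_obs
p-value (two-sided) = 0.23967
At α=0.1: p ≥ α → fail to reject H₀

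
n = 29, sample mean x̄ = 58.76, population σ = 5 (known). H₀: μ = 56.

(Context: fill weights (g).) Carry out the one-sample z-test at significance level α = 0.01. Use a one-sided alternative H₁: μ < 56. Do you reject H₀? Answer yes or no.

SE = σ/√n = 5/√29 = 0.9285
z = (x̄−μ₀)/SE = (58.76−56)/0.9285 = 2.9726
p-value (one-sided, H₁ less) = 0.99852
At α=0.01: p ≥ α → fail to reject H₀

reject H₀: no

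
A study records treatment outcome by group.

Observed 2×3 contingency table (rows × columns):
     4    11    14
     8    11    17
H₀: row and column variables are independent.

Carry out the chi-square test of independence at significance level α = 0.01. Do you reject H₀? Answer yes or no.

Row totals [29, 36], col totals [12, 22, 31], n=65
χ² = (4−5.35)²/5.35 + (11−9.82)²/9.82 + (14−13.83)²/13.83 + (8−6.65)²/6.65 + (11−12.18)²/12.18 + (17−17.17)²/17.17 = 0.8800
df = 2
p-value (upper-tail) = 0.64403
At α=0.01: p ≥ α → fail to reject H₀

reject H₀: no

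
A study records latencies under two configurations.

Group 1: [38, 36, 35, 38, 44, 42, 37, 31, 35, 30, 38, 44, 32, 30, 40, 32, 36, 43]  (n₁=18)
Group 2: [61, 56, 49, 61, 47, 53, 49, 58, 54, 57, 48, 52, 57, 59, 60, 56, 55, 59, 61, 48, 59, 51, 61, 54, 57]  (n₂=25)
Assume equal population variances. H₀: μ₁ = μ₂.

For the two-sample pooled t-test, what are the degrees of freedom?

degrees of freedom = 41

df = n₁ + n₂ − 2 = 18 + 25 − 2 = 41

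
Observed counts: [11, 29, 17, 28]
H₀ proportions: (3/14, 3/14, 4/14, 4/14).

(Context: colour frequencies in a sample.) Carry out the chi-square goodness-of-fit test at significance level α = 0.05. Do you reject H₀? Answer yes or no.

reject H₀: yes

n = 85; E_i = n·p_i = [18.21, 18.21, 24.29, 24.29]
χ² = (11−18.21)²/18.21 + (29−18.21)²/18.21 + (17−24.29)²/24.29 + (28−24.29)²/24.29 = 11.9980
df = 3
p-value (upper-tail) = 0.00739
At α=0.05: p < α → reject H₀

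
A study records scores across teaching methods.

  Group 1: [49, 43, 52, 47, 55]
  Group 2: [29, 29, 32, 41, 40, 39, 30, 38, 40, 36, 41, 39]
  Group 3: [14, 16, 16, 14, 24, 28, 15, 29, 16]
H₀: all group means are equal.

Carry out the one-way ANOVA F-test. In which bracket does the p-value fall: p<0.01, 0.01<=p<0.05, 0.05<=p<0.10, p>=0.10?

Group means [49.20, 36.17, 19.11], grand mean 32.769
SSB = Σnᵢ(x̄ᵢ−x̄)² = 3167.260; SSW = ΣΣ(x−x̄ᵢ)² = 637.356
MSB = 3167.260/2 = 1583.6299; MSW = 637.356/23 = 27.7111
F = MSB/MSW = 57.1478
df = (2, 23)
p-value (upper-tail) = 0.00000
→ bracket: p<0.01

p-value bracket: p<0.01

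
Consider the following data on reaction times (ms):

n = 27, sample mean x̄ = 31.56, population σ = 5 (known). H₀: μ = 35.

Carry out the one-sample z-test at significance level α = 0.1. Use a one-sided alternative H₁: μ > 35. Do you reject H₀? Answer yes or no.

reject H₀: no

SE = σ/√n = 5/√27 = 0.9623
z = (x̄−μ₀)/SE = (31.56−35)/0.9623 = -3.5750
p-value (one-sided, H₁ greater) = 0.99982
At α=0.1: p ≥ α → fail to reject H₀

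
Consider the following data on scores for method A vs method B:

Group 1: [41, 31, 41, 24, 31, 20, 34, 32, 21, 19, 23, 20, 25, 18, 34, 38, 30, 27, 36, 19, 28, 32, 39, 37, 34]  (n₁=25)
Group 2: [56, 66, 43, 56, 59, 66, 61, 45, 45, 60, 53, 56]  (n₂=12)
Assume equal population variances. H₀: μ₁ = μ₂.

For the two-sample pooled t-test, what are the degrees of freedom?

degrees of freedom = 35

df = n₁ + n₂ − 2 = 25 + 12 − 2 = 35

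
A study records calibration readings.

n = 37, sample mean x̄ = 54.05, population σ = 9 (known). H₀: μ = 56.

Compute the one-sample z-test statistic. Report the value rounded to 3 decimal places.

test statistic = -1.318

SE = σ/√n = 9/√37 = 1.4796
z = (x̄−μ₀)/SE = (54.05−56)/1.4796 = -1.3179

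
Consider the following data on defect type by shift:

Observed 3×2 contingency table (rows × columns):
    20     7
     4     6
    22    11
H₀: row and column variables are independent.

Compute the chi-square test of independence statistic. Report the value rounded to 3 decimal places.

Row totals [27, 10, 33], col totals [46, 24], n=70
χ² = (20−17.74)²/17.74 + (7−9.26)²/9.26 + (4−6.57)²/6.57 + (6−3.43)²/3.43 + (22−21.69)²/21.69 + (11−11.31)²/11.31 = 3.7856
df = 2

test statistic = 3.786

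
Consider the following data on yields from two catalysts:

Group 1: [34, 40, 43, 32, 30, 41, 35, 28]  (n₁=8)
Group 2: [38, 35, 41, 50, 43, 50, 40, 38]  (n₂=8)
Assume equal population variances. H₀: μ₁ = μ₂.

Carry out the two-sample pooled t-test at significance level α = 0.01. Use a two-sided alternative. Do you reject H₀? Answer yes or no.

reject H₀: no

x̄₁=35.375, s₁=5.449, n₁=8
x̄₂=41.875, s₂=5.540, n₂=8
s_p² = [7·5.449² + 7·5.540²]/14 = 30.1964
SE = √(s_p²·(1/8+1/8)) = 2.7476
t = (35.375−41.875)/2.7476 = -2.3657
df = 14
p-value (two-sided) = 0.03296
At α=0.01: p ≥ α → fail to reject H₀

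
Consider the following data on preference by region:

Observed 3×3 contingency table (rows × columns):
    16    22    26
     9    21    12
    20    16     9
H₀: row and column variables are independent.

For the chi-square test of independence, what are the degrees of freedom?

degrees of freedom = 4

df = (r−1)(c−1) = (3−1)·(3−1) = 4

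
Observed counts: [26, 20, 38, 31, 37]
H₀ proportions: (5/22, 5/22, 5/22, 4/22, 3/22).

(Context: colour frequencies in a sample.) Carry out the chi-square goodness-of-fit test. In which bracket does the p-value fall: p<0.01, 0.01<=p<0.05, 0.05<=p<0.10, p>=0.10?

n = 152; E_i = n·p_i = [34.55, 34.55, 34.55, 27.64, 20.73]
χ² = (26−34.55)²/34.55 + (20−34.55)²/34.55 + (38−34.55)²/34.55 + (31−27.64)²/27.64 + (37−20.73)²/20.73 = 21.7686
df = 4
p-value (upper-tail) = 0.00022
→ bracket: p<0.01

p-value bracket: p<0.01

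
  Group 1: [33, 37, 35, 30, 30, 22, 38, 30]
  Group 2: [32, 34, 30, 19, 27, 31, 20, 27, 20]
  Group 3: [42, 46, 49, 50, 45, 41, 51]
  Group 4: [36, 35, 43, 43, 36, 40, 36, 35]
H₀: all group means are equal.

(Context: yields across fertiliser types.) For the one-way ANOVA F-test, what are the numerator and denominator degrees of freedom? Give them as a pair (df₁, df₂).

degrees of freedom = [3, 28]

k = 4 groups, N = 32 total
df = (k−1, N−k) = (4−1, 32−4) = (3, 28)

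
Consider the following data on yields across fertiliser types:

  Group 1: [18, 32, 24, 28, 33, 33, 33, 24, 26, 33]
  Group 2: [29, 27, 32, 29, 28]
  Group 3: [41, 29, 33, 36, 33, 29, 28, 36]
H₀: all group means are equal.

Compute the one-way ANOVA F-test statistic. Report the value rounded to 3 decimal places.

test statistic = 2.679

Group means [28.40, 29.00, 33.12], grand mean 30.174
SSB = Σnᵢ(x̄ᵢ−x̄)² = 108.029; SSW = ΣΣ(x−x̄ᵢ)² = 403.275
MSB = 108.029/2 = 54.0147; MSW = 403.275/20 = 20.1638
F = MSB/MSW = 2.6788
df = (2, 20)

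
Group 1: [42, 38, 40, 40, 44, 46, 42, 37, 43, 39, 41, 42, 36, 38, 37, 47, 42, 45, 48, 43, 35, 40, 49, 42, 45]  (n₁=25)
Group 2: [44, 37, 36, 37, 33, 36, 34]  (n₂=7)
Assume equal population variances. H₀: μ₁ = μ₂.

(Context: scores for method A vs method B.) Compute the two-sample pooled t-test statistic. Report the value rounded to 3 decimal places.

test statistic = 3.111

x̄₁=41.640, s₁=3.740, n₁=25
x̄₂=36.714, s₂=3.546, n₂=7
s_p² = [24·3.740² + 6·3.546²]/30 = 13.7063
SE = √(s_p²·(1/25+1/7)) = 1.5831
t = (41.640−36.714)/1.5831 = 3.1114
df = 30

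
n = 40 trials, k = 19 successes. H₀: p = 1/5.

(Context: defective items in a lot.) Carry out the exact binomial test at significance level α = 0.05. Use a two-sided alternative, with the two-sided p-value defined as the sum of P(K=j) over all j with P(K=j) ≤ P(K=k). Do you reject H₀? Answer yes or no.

reject H₀: yes

Exact binomial: n=40, k=19, p₀=1/5=0.2000
P(X=j) = C(n,j)·p₀^j·(1−p₀)^(n−j); p = Σ P(X=j) over j with P(X=j) ≤ P(X=19)
p-value (two-sided) = 0.00009
At α=0.05: p < α → reject H₀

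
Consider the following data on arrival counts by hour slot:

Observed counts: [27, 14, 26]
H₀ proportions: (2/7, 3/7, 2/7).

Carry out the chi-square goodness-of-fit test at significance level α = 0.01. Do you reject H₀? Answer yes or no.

n = 67; E_i = n·p_i = [19.14, 28.71, 19.14]
χ² = (27−19.14)²/19.14 + (14−28.71)²/28.71 + (26−19.14)²/19.14 = 13.2214
df = 2
p-value (upper-tail) = 0.00135
At α=0.01: p < α → reject H₀

reject H₀: yes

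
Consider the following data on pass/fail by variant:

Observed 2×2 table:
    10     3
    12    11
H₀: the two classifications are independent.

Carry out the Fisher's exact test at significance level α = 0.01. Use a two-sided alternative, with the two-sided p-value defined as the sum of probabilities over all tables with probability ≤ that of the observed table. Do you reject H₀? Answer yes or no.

Margins: r₁=13, r₂=23, c₁=22, c₂=14, n=36
p_obs = C(13,10)·C(23,12)/C(36,22); sum pmf over tables with pmf ≤ p_obs
p-value (two-sided) = 0.17504
At α=0.01: p ≥ α → fail to reject H₀

reject H₀: no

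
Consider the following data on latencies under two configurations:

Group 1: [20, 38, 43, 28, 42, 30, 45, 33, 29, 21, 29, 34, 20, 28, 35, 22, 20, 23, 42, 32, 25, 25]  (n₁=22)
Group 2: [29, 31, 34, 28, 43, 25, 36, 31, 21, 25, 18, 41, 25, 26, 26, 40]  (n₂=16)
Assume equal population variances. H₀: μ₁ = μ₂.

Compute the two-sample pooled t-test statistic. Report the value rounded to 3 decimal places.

test statistic = 0.097

x̄₁=30.182, s₁=8.028, n₁=22
x̄₂=29.938, s₂=7.215, n₂=16
s_p² = [21·8.028² + 15·7.215²]/36 = 59.2836
SE = √(s_p²·(1/22+1/16)) = 2.5298
t = (30.182−29.938)/2.5298 = 0.0966
df = 36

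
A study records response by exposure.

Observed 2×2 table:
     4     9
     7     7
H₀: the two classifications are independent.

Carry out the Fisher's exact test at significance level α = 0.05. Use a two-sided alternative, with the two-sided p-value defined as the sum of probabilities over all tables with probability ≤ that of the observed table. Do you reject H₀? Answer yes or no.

reject H₀: no

Margins: r₁=13, r₂=14, c₁=11, c₂=16, n=27
p_obs = C(13,4)·C(14,7)/C(27,11); sum pmf over tables with pmf ≤ p_obs
p-value (two-sided) = 0.44007
At α=0.05: p ≥ α → fail to reject H₀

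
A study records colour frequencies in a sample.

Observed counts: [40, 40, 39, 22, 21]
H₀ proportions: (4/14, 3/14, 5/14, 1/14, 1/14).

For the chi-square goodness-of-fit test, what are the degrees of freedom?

df = k − 1 = 5 − 1 = 4

degrees of freedom = 4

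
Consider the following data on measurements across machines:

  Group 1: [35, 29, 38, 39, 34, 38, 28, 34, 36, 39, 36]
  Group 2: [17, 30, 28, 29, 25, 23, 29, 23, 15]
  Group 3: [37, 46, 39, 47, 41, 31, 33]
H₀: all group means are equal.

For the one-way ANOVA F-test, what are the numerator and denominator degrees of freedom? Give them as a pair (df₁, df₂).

k = 3 groups, N = 27 total
df = (k−1, N−k) = (3−1, 27−3) = (2, 24)

degrees of freedom = [2, 24]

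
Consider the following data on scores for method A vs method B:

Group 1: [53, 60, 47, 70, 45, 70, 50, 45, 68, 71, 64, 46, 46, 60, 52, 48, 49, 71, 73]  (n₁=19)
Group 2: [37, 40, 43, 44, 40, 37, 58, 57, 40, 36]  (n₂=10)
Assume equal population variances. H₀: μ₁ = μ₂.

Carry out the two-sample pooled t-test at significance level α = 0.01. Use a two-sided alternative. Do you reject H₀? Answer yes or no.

x̄₁=57.263, s₁=10.640, n₁=19
x̄₂=43.200, s₂=7.955, n₂=10
s_p² = [18·10.640² + 9·7.955²]/27 = 96.5661
SE = √(s_p²·(1/19+1/10)) = 3.8391
t = (57.263−43.200)/3.8391 = 3.6631
df = 27
p-value (two-sided) = 0.00107
At α=0.01: p < α → reject H₀

reject H₀: yes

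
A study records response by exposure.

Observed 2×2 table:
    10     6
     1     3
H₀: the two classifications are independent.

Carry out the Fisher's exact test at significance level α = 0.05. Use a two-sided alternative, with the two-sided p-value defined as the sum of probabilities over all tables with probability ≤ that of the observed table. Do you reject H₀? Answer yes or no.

reject H₀: no

Margins: r₁=16, r₂=4, c₁=11, c₂=9, n=20
p_obs = C(16,10)·C(4,1)/C(20,11); sum pmf over tables with pmf ≤ p_obs
p-value (two-sided) = 0.28483
At α=0.05: p ≥ α → fail to reject H₀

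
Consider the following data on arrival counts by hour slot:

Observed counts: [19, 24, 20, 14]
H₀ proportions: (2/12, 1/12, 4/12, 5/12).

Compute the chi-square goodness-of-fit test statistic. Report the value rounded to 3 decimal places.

n = 77; E_i = n·p_i = [12.83, 6.42, 25.67, 32.08]
χ² = (19−12.83)²/12.83 + (24−6.42)²/6.42 + (20−25.67)²/25.67 + (14−32.08)²/32.08 = 62.5896
df = 3

test statistic = 62.590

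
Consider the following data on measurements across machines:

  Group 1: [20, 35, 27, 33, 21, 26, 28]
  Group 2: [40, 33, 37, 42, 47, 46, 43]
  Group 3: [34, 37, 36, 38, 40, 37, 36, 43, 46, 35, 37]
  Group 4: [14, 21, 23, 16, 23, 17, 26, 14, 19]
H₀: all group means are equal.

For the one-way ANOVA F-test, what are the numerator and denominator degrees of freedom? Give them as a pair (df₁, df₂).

degrees of freedom = [3, 30]

k = 4 groups, N = 34 total
df = (k−1, N−k) = (4−1, 34−4) = (3, 30)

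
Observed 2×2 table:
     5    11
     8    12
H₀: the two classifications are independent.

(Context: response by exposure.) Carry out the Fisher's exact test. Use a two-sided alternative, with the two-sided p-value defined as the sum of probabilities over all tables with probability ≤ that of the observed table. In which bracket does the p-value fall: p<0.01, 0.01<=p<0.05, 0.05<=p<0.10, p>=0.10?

p-value bracket: p>=0.10

Margins: r₁=16, r₂=20, c₁=13, c₂=23, n=36
p_obs = C(16,5)·C(20,8)/C(36,13); sum pmf over tables with pmf ≤ p_obs
p-value (two-sided) = 0.73136
→ bracket: p>=0.10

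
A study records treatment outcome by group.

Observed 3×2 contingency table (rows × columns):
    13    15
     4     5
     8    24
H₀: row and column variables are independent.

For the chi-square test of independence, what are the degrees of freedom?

df = (r−1)(c−1) = (3−1)·(2−1) = 2

degrees of freedom = 2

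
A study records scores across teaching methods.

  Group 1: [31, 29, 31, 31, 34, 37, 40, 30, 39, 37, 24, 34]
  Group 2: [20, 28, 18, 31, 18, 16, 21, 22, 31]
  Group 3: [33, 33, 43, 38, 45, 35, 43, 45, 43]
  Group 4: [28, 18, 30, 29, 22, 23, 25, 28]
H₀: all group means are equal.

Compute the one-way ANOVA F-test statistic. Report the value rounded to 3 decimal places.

Group means [33.08, 22.78, 39.78, 25.38], grand mean 30.605
SSB = Σnᵢ(x̄ᵢ−x̄)² = 1601.176; SSW = ΣΣ(x−x̄ᵢ)² = 825.903
MSB = 1601.176/3 = 533.7254; MSW = 825.903/34 = 24.2913
F = MSB/MSW = 21.9719
df = (3, 34)

test statistic = 21.972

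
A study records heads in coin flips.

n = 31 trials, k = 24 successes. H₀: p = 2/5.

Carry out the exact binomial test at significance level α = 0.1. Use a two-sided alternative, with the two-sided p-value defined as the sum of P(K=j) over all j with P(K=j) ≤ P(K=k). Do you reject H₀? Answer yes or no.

Exact binomial: n=31, k=24, p₀=2/5=0.4000
P(X=j) = C(n,j)·p₀^j·(1−p₀)^(n−j); p = Σ P(X=j) over j with P(X=j) ≤ P(X=24)
p-value (two-sided) = 0.00003
At α=0.1: p < α → reject H₀

reject H₀: yes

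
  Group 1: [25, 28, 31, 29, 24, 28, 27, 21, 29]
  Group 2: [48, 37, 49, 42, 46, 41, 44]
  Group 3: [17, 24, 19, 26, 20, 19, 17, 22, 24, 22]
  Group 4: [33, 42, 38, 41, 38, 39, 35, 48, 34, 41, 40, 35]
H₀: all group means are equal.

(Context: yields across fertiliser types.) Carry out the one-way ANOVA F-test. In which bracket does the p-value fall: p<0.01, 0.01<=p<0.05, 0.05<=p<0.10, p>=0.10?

Group means [26.89, 43.86, 21.00, 38.67], grand mean 32.184
SSB = Σnᵢ(x̄ᵢ−x̄)² = 2961.298; SSW = ΣΣ(x−x̄ᵢ)² = 460.413
MSB = 2961.298/3 = 987.0993; MSW = 460.413/34 = 13.5415
F = MSB/MSW = 72.8941
df = (3, 34)
p-value (upper-tail) = 0.00000
→ bracket: p<0.01

p-value bracket: p<0.01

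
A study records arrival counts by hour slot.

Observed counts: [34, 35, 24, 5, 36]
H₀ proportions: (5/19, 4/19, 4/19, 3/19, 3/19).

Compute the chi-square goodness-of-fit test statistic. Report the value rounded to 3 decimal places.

test statistic = 25.059

n = 134; E_i = n·p_i = [35.26, 28.21, 28.21, 21.16, 21.16]
χ² = (34−35.26)²/35.26 + (35−28.21)²/28.21 + (24−28.21)²/28.21 + (5−21.16)²/21.16 + (36−21.16)²/21.16 = 25.0588
df = 4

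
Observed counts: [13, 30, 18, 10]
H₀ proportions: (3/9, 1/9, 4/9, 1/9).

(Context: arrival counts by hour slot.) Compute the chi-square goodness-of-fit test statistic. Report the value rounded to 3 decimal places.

test statistic = 73.169

n = 71; E_i = n·p_i = [23.67, 7.89, 31.56, 7.89]
χ² = (13−23.67)²/23.67 + (30−7.89)²/7.89 + (18−31.56)²/31.56 + (10−7.89)²/7.89 = 73.1690
df = 3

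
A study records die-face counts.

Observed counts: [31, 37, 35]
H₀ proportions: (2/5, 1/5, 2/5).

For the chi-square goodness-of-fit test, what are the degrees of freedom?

df = k − 1 = 3 − 1 = 2

degrees of freedom = 2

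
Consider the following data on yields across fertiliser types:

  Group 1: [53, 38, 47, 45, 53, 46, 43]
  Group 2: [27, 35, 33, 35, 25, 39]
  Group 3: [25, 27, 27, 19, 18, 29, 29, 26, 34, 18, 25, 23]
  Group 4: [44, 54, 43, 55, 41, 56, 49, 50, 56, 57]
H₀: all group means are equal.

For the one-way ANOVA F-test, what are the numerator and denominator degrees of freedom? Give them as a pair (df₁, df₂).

k = 4 groups, N = 35 total
df = (k−1, N−k) = (4−1, 35−4) = (3, 31)

degrees of freedom = [3, 31]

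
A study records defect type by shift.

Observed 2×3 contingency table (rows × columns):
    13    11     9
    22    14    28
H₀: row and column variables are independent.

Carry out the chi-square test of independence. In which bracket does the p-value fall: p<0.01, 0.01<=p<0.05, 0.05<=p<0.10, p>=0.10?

Row totals [33, 64], col totals [35, 25, 37], n=97
χ² = (13−11.91)²/11.91 + (11−8.51)²/8.51 + (9−12.59)²/12.59 + (22−23.09)²/23.09 + (14−16.49)²/16.49 + (28−24.41)²/24.41 = 2.8109
df = 2
p-value (upper-tail) = 0.24525
→ bracket: p>=0.10

p-value bracket: p>=0.10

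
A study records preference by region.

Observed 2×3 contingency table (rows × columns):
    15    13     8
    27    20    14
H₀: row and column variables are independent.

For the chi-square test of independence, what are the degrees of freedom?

df = (r−1)(c−1) = (2−1)·(3−1) = 2

degrees of freedom = 2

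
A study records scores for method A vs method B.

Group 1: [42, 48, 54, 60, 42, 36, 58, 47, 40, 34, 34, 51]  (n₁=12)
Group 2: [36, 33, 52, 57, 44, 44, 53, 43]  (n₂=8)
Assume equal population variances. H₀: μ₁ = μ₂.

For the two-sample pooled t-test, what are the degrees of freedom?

degrees of freedom = 18

df = n₁ + n₂ − 2 = 12 + 8 − 2 = 18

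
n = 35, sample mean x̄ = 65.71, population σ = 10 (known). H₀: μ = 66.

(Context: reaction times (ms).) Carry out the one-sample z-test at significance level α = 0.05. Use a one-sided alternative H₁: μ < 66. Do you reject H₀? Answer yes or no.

reject H₀: no

SE = σ/√n = 10/√35 = 1.6903
z = (x̄−μ₀)/SE = (65.71−66)/1.6903 = -0.1716
p-value (one-sided, H₁ less) = 0.43189
At α=0.05: p ≥ α → fail to reject H₀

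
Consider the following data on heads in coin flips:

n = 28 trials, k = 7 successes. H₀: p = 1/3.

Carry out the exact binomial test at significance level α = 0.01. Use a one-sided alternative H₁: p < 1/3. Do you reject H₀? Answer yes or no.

Exact binomial: n=28, k=7, p₀=1/3=0.3333
P(X≤7) from Σ C(n,i)·p₀^i·(1−p₀)^(n−i)
p-value (one-sided, H₁ less) = 0.23476
At α=0.01: p ≥ α → fail to reject H₀

reject H₀: no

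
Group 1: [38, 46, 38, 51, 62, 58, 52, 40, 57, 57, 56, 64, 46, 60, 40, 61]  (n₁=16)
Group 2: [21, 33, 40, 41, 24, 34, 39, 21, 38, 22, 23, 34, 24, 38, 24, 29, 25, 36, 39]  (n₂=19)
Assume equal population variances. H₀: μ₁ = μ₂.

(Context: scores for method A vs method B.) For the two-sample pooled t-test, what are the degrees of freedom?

df = n₁ + n₂ − 2 = 16 + 19 − 2 = 33

degrees of freedom = 33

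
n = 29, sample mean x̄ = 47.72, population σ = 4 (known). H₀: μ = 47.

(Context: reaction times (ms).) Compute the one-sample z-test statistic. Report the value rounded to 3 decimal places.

test statistic = 0.969

SE = σ/√n = 4/√29 = 0.7428
z = (x̄−μ₀)/SE = (47.72−47)/0.7428 = 0.9693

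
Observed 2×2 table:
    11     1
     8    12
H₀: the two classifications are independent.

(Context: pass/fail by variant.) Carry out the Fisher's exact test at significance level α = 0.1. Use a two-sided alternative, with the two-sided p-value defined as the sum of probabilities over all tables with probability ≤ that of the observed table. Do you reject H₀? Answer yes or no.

reject H₀: yes

Margins: r₁=12, r₂=20, c₁=19, c₂=13, n=32
p_obs = C(12,11)·C(20,8)/C(32,19); sum pmf over tables with pmf ≤ p_obs
p-value (two-sided) = 0.00787
At α=0.1: p < α → reject H₀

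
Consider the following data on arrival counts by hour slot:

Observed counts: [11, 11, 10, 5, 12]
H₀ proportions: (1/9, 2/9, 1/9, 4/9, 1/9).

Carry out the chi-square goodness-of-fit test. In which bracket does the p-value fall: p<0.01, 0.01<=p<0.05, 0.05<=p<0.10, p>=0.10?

n = 49; E_i = n·p_i = [5.44, 10.89, 5.44, 21.78, 5.44]
χ² = (11−5.44)²/5.44 + (11−10.89)²/10.89 + (10−5.44)²/5.44 + (5−21.78)²/21.78 + (12−5.44)²/5.44 = 30.3010
df = 4
p-value (upper-tail) = 0.00000
→ bracket: p<0.01

p-value bracket: p<0.01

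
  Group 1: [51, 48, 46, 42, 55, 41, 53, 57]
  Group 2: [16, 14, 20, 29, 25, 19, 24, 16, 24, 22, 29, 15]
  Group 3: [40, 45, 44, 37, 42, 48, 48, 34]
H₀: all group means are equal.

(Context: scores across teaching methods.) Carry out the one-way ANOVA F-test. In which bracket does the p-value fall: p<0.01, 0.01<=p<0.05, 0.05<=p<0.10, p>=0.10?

p-value bracket: p<0.01

Group means [49.12, 21.08, 42.25], grand mean 35.143
SSB = Σnᵢ(x̄ᵢ−x̄)² = 4340.137; SSW = ΣΣ(x−x̄ᵢ)² = 723.292
MSB = 4340.137/2 = 2170.0685; MSW = 723.292/25 = 28.9317
F = MSB/MSW = 75.0067
df = (2, 25)
p-value (upper-tail) = 0.00000
→ bracket: p<0.01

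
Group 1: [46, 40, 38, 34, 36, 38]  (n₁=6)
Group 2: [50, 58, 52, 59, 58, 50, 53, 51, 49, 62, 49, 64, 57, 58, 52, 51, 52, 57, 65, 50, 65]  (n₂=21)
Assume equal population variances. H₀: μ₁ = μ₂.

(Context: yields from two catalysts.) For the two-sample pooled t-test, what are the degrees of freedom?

degrees of freedom = 25

df = n₁ + n₂ − 2 = 6 + 21 − 2 = 25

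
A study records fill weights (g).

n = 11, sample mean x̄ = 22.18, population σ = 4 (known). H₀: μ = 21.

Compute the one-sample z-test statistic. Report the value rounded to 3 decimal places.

SE = σ/√n = 4/√11 = 1.2060
z = (x̄−μ₀)/SE = (22.18−21)/1.2060 = 0.9784

test statistic = 0.978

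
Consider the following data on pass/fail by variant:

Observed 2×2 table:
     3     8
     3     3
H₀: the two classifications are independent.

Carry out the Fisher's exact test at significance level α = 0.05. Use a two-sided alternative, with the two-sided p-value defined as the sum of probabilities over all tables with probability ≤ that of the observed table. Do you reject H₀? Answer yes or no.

reject H₀: no

Margins: r₁=11, r₂=6, c₁=6, c₂=11, n=17
p_obs = C(11,3)·C(6,3)/C(17,6); sum pmf over tables with pmf ≤ p_obs
p-value (two-sided) = 0.60003
At α=0.05: p ≥ α → fail to reject H₀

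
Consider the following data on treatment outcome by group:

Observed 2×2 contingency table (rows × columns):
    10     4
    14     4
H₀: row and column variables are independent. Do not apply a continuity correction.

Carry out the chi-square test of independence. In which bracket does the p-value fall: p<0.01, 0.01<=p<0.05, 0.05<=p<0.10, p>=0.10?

p-value bracket: p>=0.10

Row totals [14, 18], col totals [24, 8], n=32
χ² = (10−10.50)²/10.50 + (4−3.50)²/3.50 + (14−13.50)²/13.50 + (4−4.50)²/4.50 = 0.1693
df = 1
p-value (upper-tail) = 0.68072
→ bracket: p>=0.10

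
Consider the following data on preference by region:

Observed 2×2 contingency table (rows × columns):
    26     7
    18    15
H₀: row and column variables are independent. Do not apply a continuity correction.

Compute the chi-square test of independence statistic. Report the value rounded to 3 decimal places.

test statistic = 4.364

Row totals [33, 33], col totals [44, 22], n=66
χ² = (26−22.00)²/22.00 + (7−11.00)²/11.00 + (18−22.00)²/22.00 + (15−11.00)²/11.00 = 4.3636
df = 1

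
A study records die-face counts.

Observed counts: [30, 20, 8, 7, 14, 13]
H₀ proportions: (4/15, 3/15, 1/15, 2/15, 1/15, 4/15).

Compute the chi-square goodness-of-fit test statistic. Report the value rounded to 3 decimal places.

n = 92; E_i = n·p_i = [24.53, 18.40, 6.13, 12.27, 6.13, 24.53]
χ² = (30−24.53)²/24.53 + (20−18.40)²/18.40 + (8−6.13)²/6.13 + (7−12.27)²/12.27 + (14−6.13)²/6.13 + (13−24.53)²/24.53 = 19.6984
df = 5

test statistic = 19.698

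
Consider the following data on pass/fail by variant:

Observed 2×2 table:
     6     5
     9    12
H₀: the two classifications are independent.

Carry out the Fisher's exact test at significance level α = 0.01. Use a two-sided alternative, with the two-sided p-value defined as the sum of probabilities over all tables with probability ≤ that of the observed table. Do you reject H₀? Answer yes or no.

Margins: r₁=11, r₂=21, c₁=15, c₂=17, n=32
p_obs = C(11,6)·C(21,9)/C(32,15); sum pmf over tables with pmf ≤ p_obs
p-value (two-sided) = 0.71195
At α=0.01: p ≥ α → fail to reject H₀

reject H₀: no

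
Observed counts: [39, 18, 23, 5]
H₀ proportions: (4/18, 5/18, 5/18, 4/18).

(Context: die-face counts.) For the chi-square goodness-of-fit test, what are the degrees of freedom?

degrees of freedom = 3

df = k − 1 = 4 − 1 = 3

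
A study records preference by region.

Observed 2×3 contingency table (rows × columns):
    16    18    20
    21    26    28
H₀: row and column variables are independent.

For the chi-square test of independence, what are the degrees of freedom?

degrees of freedom = 2

df = (r−1)(c−1) = (2−1)·(3−1) = 2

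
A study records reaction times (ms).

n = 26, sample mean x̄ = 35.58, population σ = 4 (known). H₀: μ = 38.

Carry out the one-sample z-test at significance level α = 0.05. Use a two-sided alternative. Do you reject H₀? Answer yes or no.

SE = σ/√n = 4/√26 = 0.7845
z = (x̄−μ₀)/SE = (35.58−38)/0.7845 = -3.0849
p-value (two-sided) = 0.00204
At α=0.05: p < α → reject H₀

reject H₀: yes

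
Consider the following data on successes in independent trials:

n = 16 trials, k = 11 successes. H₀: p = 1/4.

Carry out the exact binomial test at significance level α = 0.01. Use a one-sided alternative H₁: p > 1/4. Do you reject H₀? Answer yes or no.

Exact binomial: n=16, k=11, p₀=1/4=0.2500
P(X≥11) from Σ C(n,i)·p₀^i·(1−p₀)^(n−i)
p-value (one-sided, H₁ greater) = 0.00029
At α=0.01: p < α → reject H₀

reject H₀: yes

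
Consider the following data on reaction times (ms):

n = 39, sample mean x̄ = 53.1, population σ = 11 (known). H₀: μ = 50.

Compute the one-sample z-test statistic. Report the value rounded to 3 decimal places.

test statistic = 1.760

SE = σ/√n = 11/√39 = 1.7614
z = (x̄−μ₀)/SE = (53.1−50)/1.7614 = 1.7600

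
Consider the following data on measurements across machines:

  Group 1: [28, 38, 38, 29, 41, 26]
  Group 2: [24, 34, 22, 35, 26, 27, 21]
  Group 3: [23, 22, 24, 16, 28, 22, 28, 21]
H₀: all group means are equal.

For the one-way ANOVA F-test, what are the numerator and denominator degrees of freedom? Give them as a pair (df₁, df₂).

degrees of freedom = [2, 18]

k = 3 groups, N = 21 total
df = (k−1, N−k) = (3−1, 21−3) = (2, 18)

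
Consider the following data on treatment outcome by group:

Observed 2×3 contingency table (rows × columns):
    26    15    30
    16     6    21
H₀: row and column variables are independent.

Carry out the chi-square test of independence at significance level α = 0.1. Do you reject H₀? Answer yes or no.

Row totals [71, 43], col totals [42, 21, 51], n=114
χ² = (26−26.16)²/26.16 + (15−13.08)²/13.08 + (30−31.76)²/31.76 + (16−15.84)²/15.84 + (6−7.92)²/7.92 + (21−19.24)²/19.24 = 1.0101
df = 2
p-value (upper-tail) = 0.60348
At α=0.1: p ≥ α → fail to reject H₀

reject H₀: no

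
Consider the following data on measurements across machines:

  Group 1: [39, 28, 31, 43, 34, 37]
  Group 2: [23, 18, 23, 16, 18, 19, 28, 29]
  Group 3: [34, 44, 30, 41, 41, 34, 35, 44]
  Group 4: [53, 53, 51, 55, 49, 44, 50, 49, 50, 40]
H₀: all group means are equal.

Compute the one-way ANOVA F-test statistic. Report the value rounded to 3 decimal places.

Group means [35.33, 21.75, 37.88, 49.40], grand mean 36.969
SSB = Σnᵢ(x̄ᵢ−x̄)² = 3420.860; SSW = ΣΣ(x−x̄ᵢ)² = 686.108
MSB = 3420.860/3 = 1140.2868; MSW = 686.108/28 = 24.5039
F = MSB/MSW = 46.5350
df = (3, 28)

test statistic = 46.535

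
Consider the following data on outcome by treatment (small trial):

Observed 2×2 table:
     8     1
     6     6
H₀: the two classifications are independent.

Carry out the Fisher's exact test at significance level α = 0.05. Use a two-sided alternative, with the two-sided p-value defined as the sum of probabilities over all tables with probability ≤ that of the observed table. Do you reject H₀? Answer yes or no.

reject H₀: no

Margins: r₁=9, r₂=12, c₁=14, c₂=7, n=21
p_obs = C(9,8)·C(12,6)/C(21,14); sum pmf over tables with pmf ≤ p_obs
p-value (two-sided) = 0.15882
At α=0.05: p ≥ α → fail to reject H₀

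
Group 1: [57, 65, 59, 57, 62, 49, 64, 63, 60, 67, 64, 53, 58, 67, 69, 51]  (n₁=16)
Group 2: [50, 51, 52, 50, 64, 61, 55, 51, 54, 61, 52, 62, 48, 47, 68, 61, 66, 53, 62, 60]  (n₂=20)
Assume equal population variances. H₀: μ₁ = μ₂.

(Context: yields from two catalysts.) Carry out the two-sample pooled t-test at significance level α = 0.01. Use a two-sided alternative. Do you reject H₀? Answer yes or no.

x̄₁=60.312, s₁=5.896, n₁=16
x̄₂=56.400, s₂=6.411, n₂=20
s_p² = [15·5.896² + 19·6.411²]/34 = 38.3011
SE = √(s_p²·(1/16+1/20)) = 2.0758
t = (60.312−56.400)/2.0758 = 1.8848
df = 34
p-value (two-sided) = 0.06802
At α=0.01: p ≥ α → fail to reject H₀

reject H₀: no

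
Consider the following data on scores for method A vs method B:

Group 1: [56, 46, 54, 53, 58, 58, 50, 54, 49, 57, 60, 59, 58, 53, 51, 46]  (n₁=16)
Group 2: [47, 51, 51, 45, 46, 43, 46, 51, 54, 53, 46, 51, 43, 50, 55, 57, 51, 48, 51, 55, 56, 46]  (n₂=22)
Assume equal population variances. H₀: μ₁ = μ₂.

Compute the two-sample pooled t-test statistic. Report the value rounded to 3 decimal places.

test statistic = 2.868

x̄₁=53.875, s₁=4.485, n₁=16
x̄₂=49.818, s₂=4.171, n₂=22
s_p² = [15·4.485² + 21·4.171²]/36 = 18.5284
SE = √(s_p²·(1/16+1/22)) = 1.4143
t = (53.875−49.818)/1.4143 = 2.8684
df = 36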